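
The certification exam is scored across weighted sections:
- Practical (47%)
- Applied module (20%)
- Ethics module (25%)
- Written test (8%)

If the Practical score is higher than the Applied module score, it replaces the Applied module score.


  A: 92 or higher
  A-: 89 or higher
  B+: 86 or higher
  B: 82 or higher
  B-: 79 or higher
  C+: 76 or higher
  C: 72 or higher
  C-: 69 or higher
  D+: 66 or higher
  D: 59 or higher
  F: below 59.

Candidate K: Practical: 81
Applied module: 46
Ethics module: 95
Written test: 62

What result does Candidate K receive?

B

Practical (81) > Applied module (46), so Applied module counts as 81.
Weighted total:
  Practical 81 × 0.47 = 38.07
  Applied module 81 × 0.2 = 16.2
  Ethics module 95 × 0.25 = 23.75
  Written test 62 × 0.08 = 4.96
Sum = 82.98
82.98 is ≥ 82 and < 86 → B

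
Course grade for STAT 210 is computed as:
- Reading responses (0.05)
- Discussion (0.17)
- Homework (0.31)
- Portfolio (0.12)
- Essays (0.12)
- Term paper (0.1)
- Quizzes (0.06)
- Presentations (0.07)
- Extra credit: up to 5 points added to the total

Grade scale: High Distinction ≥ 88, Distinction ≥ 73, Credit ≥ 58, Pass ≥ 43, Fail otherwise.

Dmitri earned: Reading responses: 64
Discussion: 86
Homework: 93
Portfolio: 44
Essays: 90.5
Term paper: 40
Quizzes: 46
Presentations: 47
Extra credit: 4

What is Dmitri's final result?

Distinction

Weighted total:
  Reading responses 64 × 0.05 = 3.2
  Discussion 86 × 0.17 = 14.62
  Homework 93 × 0.31 = 28.83
  Portfolio 44 × 0.12 = 5.28
  Essays 90.5 × 0.12 = 10.86
  Term paper 40 × 0.1 = 4
  Quizzes 46 × 0.06 = 2.76
  Presentations 47 × 0.07 = 3.29
Sum = 72.84
Extra credit: 72.84 + 4 = 76.84
76.84 is ≥ 73 and < 88 → Distinction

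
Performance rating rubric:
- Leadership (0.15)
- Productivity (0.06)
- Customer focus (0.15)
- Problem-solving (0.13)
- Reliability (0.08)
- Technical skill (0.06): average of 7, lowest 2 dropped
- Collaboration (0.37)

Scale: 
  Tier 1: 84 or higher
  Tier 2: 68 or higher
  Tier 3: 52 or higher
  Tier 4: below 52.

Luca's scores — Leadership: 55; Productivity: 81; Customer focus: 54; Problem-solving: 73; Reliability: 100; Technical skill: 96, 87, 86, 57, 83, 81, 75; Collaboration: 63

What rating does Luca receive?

Technical skill: drop 57, 75 → average of remaining 5 = 433/5 = 86.6
Weighted total:
  Leadership 55 × 0.15 = 8.25
  Productivity 81 × 0.06 = 4.86
  Customer focus 54 × 0.15 = 8.1
  Problem-solving 73 × 0.13 = 9.49
  Reliability 100 × 0.08 = 8
  Technical skill 86.6 × 0.06 = 5.196
  Collaboration 63 × 0.37 = 23.31
Sum = 67.206
67.206 is ≥ 52 and < 68 → Tier 3

Tier 3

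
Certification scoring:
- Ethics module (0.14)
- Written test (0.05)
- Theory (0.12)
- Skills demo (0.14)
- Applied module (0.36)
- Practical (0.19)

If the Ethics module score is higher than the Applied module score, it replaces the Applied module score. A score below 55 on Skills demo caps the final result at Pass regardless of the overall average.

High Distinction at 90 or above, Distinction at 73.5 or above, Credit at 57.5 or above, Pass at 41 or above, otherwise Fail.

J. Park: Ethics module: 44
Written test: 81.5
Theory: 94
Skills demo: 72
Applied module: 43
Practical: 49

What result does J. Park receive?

Pass

Ethics module (44) > Applied module (43), so Applied module counts as 44.
Skills demo score 72 ≥ 55: minimum met.
Weighted total:
  Ethics module 44 × 0.14 = 6.16
  Written test 81.5 × 0.05 = 4.075
  Theory 94 × 0.12 = 11.28
  Skills demo 72 × 0.14 = 10.08
  Applied module 44 × 0.36 = 15.84
  Practical 49 × 0.19 = 9.31
Sum = 56.745
56.745 is ≥ 41 and < 57.5 → Pass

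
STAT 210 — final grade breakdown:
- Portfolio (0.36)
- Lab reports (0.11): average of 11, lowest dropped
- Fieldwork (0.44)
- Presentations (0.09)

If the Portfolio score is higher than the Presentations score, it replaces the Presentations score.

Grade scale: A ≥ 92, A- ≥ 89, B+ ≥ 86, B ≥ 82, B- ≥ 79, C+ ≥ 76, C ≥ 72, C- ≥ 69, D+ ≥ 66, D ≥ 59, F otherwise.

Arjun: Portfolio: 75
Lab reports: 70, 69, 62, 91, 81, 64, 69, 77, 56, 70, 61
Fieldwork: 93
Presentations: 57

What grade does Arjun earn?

B

Lab reports: drop 56 → average of remaining 10 = 714/10 = 71.4
Portfolio (75) > Presentations (57), so Presentations counts as 75.
Weighted total:
  Portfolio 75 × 0.36 = 27
  Lab reports 71.4 × 0.11 = 7.854
  Fieldwork 93 × 0.44 = 40.92
  Presentations 75 × 0.09 = 6.75
Sum = 82.524
82.524 is ≥ 82 and < 86 → B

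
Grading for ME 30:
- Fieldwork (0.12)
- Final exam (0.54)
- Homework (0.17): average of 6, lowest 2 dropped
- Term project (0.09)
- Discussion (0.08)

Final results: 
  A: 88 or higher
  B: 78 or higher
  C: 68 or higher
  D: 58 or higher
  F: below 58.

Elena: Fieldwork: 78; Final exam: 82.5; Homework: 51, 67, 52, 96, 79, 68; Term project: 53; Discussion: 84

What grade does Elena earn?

B

Homework: drop 51, 52 → average of remaining 4 = 310/4 = 77.5
Weighted total:
  Fieldwork 78 × 0.12 = 9.36
  Final exam 82.5 × 0.54 = 44.55
  Homework 77.5 × 0.17 = 13.175
  Term project 53 × 0.09 = 4.77
  Discussion 84 × 0.08 = 6.72
Sum = 78.575
78.575 is ≥ 78 and < 88 → B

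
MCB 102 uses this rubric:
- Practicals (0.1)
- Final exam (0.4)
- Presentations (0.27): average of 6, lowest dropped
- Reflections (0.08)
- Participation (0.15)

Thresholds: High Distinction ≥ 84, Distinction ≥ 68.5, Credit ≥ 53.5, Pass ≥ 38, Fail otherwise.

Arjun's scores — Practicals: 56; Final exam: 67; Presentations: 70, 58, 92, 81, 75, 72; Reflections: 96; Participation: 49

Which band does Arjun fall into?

Presentations: drop 58 → average of remaining 5 = 390/5 = 78
Weighted total:
  Practicals 56 × 0.1 = 5.6
  Final exam 67 × 0.4 = 26.8
  Presentations 78 × 0.27 = 21.06
  Reflections 96 × 0.08 = 7.68
  Participation 49 × 0.15 = 7.35
Sum = 68.49
68.49 is ≥ 53.5 and < 68.5 → Credit

Credit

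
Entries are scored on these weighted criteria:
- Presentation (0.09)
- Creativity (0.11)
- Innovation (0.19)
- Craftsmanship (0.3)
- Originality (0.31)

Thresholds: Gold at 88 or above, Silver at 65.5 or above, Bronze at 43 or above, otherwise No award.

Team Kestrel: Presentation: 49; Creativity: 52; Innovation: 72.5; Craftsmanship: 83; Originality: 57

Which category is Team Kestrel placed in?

Silver

Weighted total:
  Presentation 49 × 0.09 = 4.41
  Creativity 52 × 0.11 = 5.72
  Innovation 72.5 × 0.19 = 13.775
  Craftsmanship 83 × 0.3 = 24.9
  Originality 57 × 0.31 = 17.67
Sum = 66.475
66.475 is ≥ 65.5 and < 88 → Silver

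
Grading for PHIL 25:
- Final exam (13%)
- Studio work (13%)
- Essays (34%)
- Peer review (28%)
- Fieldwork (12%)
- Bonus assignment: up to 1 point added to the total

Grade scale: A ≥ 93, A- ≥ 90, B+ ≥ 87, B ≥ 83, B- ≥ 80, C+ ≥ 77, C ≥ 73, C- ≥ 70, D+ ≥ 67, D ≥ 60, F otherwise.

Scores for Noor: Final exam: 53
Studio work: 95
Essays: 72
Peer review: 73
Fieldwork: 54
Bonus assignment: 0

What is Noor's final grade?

Weighted total:
  Final exam 53 × 0.13 = 6.89
  Studio work 95 × 0.13 = 12.35
  Essays 72 × 0.34 = 24.48
  Peer review 73 × 0.28 = 20.44
  Fieldwork 54 × 0.12 = 6.48
Sum = 70.64
Bonus assignment: 70.64 + 0 = 70.64
70.64 is ≥ 70 and < 73 → C-

C-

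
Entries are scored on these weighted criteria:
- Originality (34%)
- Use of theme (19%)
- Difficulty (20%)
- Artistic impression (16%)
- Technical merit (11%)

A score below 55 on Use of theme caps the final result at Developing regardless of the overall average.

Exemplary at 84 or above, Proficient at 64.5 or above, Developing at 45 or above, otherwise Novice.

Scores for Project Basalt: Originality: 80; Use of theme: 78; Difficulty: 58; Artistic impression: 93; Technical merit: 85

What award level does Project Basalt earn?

Proficient

Use of theme score 78 ≥ 55: minimum met.
Weighted total:
  Originality 80 × 0.34 = 27.2
  Use of theme 78 × 0.19 = 14.82
  Difficulty 58 × 0.2 = 11.6
  Artistic impression 93 × 0.16 = 14.88
  Technical merit 85 × 0.11 = 9.35
Sum = 77.85
77.85 is ≥ 64.5 and < 84 → Proficient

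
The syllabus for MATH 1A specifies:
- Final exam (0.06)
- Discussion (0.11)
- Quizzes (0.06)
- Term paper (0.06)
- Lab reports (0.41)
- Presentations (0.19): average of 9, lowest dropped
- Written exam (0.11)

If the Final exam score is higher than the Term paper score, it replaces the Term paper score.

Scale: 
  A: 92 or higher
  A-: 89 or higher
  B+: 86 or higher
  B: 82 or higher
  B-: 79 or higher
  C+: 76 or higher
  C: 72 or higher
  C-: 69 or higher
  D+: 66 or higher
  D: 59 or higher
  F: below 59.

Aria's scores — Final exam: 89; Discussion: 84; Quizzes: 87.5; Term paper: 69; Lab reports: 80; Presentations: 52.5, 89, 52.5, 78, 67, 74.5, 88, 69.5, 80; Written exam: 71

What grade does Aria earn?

Presentations: drop 52.5 → average of remaining 8 = 598.5/8 = 74.8125
Final exam (89) > Term paper (69), so Term paper counts as 89.
Weighted total:
  Final exam 89 × 0.06 = 5.34
  Discussion 84 × 0.11 = 9.24
  Quizzes 87.5 × 0.06 = 5.25
  Term paper 89 × 0.06 = 5.34
  Lab reports 80 × 0.41 = 32.8
  Presentations 74.8125 × 0.19 = 14.214375
  Written exam 71 × 0.11 = 7.81
Sum = 79.994375
79.994375 is ≥ 79 and < 82 → B-

B-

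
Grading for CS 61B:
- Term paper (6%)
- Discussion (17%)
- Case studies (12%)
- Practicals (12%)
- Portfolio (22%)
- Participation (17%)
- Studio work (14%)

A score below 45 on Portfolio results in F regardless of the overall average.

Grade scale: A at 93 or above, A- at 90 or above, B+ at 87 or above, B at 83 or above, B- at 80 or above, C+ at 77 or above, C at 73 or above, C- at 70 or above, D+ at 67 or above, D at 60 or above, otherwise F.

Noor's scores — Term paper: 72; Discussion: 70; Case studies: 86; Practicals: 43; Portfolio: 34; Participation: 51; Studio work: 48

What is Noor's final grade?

F

Portfolio score 34 < 45: minimum not met.
Weighted total:
  Term paper 72 × 0.06 = 4.32
  Discussion 70 × 0.17 = 11.9
  Case studies 86 × 0.12 = 10.32
  Practicals 43 × 0.12 = 5.16
  Portfolio 34 × 0.22 = 7.48
  Participation 51 × 0.17 = 8.67
  Studio work 48 × 0.14 = 6.72
Sum = 54.57
Because the Portfolio minimum was not met, the result is F.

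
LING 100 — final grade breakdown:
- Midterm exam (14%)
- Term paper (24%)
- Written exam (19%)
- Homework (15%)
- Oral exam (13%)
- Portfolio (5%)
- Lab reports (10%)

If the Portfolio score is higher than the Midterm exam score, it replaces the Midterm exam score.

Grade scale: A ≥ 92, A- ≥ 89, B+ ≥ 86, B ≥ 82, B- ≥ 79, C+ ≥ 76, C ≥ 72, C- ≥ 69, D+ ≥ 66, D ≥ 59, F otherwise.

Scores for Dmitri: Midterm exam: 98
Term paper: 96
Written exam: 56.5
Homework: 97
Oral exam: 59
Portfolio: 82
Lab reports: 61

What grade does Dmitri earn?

B-

Portfolio (82) ≤ Midterm exam (98), so Midterm exam stays at 98.
Weighted total:
  Midterm exam 98 × 0.14 = 13.72
  Term paper 96 × 0.24 = 23.04
  Written exam 56.5 × 0.19 = 10.735
  Homework 97 × 0.15 = 14.55
  Oral exam 59 × 0.13 = 7.67
  Portfolio 82 × 0.05 = 4.1
  Lab reports 61 × 0.1 = 6.1
Sum = 79.915
79.915 is ≥ 79 and < 82 → B-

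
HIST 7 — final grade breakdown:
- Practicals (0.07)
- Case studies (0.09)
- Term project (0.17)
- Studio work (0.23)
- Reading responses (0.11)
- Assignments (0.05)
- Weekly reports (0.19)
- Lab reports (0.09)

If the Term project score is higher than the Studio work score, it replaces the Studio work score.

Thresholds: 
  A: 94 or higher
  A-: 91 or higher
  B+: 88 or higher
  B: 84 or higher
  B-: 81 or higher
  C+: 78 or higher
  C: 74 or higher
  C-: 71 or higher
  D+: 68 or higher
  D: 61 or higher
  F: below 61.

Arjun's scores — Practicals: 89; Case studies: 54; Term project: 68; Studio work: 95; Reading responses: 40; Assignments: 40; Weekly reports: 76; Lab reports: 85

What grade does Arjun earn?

Term project (68) ≤ Studio work (95), so Studio work stays at 95.
Weighted total:
  Practicals 89 × 0.07 = 6.23
  Case studies 54 × 0.09 = 4.86
  Term project 68 × 0.17 = 11.56
  Studio work 95 × 0.23 = 21.85
  Reading responses 40 × 0.11 = 4.4
  Assignments 40 × 0.05 = 2
  Weekly reports 76 × 0.19 = 14.44
  Lab reports 85 × 0.09 = 7.65
Sum = 72.99
72.99 is ≥ 71 and < 74 → C-

C-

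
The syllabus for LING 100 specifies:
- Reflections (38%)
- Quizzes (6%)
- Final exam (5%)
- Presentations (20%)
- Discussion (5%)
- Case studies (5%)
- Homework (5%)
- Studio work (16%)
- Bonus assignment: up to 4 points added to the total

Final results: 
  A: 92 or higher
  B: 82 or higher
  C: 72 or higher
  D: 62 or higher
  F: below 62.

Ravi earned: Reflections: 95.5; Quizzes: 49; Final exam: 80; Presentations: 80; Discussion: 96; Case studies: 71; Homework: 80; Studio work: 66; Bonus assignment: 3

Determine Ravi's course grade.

Weighted total:
  Reflections 95.5 × 0.38 = 36.29
  Quizzes 49 × 0.06 = 2.94
  Final exam 80 × 0.05 = 4
  Presentations 80 × 0.2 = 16
  Discussion 96 × 0.05 = 4.8
  Case studies 71 × 0.05 = 3.55
  Homework 80 × 0.05 = 4
  Studio work 66 × 0.16 = 10.56
Sum = 82.14
Bonus assignment: 82.14 + 3 = 85.14
85.14 is ≥ 82 and < 92 → B

B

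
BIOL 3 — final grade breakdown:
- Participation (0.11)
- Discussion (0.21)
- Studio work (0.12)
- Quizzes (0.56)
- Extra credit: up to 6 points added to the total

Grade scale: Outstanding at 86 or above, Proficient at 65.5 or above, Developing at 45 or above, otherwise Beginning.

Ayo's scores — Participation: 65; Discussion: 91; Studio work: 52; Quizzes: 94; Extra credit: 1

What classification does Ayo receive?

Weighted total:
  Participation 65 × 0.11 = 7.15
  Discussion 91 × 0.21 = 19.11
  Studio work 52 × 0.12 = 6.24
  Quizzes 94 × 0.56 = 52.64
Sum = 85.14
Extra credit: 85.14 + 1 = 86.14
86.14 ≥ 86 → Outstanding

Outstanding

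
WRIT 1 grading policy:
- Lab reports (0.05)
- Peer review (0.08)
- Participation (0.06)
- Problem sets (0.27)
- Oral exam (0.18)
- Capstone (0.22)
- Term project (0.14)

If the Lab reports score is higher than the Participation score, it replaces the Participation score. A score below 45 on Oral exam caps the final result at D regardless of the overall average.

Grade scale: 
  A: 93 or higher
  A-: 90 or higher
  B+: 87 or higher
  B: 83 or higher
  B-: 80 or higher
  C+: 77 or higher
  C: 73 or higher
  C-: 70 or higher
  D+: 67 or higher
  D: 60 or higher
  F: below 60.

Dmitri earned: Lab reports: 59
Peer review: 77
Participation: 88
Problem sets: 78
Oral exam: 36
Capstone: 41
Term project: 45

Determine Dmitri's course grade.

Lab reports (59) ≤ Participation (88), so Participation stays at 88.
Oral exam score 36 < 45: minimum not met.
Weighted total:
  Lab reports 59 × 0.05 = 2.95
  Peer review 77 × 0.08 = 6.16
  Participation 88 × 0.06 = 5.28
  Problem sets 78 × 0.27 = 21.06
  Oral exam 36 × 0.18 = 6.48
  Capstone 41 × 0.22 = 9.02
  Term project 45 × 0.14 = 6.3
Sum = 57.25
57.25 would be F; cap at D applies → F.

F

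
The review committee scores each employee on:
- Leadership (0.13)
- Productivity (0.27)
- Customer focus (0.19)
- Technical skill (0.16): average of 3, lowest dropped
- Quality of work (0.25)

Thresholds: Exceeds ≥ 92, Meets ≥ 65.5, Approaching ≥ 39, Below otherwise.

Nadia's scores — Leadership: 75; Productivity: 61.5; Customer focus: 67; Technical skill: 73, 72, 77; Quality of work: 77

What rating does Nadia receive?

Technical skill: drop 72 → average of remaining 2 = 150/2 = 75
Weighted total:
  Leadership 75 × 0.13 = 9.75
  Productivity 61.5 × 0.27 = 16.605
  Customer focus 67 × 0.19 = 12.73
  Technical skill 75 × 0.16 = 12
  Quality of work 77 × 0.25 = 19.25
Sum = 70.335
70.335 is ≥ 65.5 and < 92 → Meets

Meets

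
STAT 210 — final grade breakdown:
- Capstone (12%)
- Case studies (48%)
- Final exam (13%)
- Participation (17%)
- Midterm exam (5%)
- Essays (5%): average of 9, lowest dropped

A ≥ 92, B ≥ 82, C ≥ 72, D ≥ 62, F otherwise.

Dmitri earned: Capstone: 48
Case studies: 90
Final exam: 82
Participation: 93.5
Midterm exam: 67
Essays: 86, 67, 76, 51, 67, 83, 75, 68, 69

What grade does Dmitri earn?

Essays: drop 51 → average of remaining 8 = 591/8 = 73.875
Weighted total:
  Capstone 48 × 0.12 = 5.76
  Case studies 90 × 0.48 = 43.2
  Final exam 82 × 0.13 = 10.66
  Participation 93.5 × 0.17 = 15.895
  Midterm exam 67 × 0.05 = 3.35
  Essays 73.875 × 0.05 = 3.69375
Sum = 82.55875
82.55875 is ≥ 82 and < 92 → B

B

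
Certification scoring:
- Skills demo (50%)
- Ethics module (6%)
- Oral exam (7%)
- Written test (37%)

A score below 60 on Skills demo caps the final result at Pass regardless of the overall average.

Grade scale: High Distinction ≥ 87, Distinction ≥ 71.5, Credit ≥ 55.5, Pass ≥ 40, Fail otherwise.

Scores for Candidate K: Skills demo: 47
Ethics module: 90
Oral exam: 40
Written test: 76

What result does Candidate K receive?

Skills demo score 47 < 60: minimum not met.
Weighted total:
  Skills demo 47 × 0.5 = 23.5
  Ethics module 90 × 0.06 = 5.4
  Oral exam 40 × 0.07 = 2.8
  Written test 76 × 0.37 = 28.12
Sum = 59.82
59.82 would be Credit; cap at Pass applies → Pass.

Pass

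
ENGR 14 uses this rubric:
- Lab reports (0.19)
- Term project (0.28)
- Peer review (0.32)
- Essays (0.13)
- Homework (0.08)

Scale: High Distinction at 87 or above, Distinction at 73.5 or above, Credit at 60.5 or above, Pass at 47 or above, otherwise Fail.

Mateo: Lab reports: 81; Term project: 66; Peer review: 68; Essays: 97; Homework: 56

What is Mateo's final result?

Credit

Weighted total:
  Lab reports 81 × 0.19 = 15.39
  Term project 66 × 0.28 = 18.48
  Peer review 68 × 0.32 = 21.76
  Essays 97 × 0.13 = 12.61
  Homework 56 × 0.08 = 4.48
Sum = 72.72
72.72 is ≥ 60.5 and < 73.5 → Credit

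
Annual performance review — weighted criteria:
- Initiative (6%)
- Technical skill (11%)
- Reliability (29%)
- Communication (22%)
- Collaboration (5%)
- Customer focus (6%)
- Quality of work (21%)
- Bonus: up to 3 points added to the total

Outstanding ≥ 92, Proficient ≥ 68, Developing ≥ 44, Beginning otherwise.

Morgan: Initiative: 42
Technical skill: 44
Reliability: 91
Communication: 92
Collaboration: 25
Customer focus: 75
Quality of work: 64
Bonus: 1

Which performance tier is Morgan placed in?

Proficient

Weighted total:
  Initiative 42 × 0.06 = 2.52
  Technical skill 44 × 0.11 = 4.84
  Reliability 91 × 0.29 = 26.39
  Communication 92 × 0.22 = 20.24
  Collaboration 25 × 0.05 = 1.25
  Customer focus 75 × 0.06 = 4.5
  Quality of work 64 × 0.21 = 13.44
Sum = 73.18
Bonus: 73.18 + 1 = 74.18
74.18 is ≥ 68 and < 92 → Proficient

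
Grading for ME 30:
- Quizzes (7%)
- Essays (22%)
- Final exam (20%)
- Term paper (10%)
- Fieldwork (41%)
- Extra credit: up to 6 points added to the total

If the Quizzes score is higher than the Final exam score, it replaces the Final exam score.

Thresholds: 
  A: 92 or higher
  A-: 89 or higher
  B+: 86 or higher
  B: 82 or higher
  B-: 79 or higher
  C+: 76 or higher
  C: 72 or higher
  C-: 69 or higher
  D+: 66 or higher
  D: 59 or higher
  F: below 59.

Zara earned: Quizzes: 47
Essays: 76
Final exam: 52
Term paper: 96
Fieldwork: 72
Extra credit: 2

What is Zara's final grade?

Quizzes (47) ≤ Final exam (52), so Final exam stays at 52.
Weighted total:
  Quizzes 47 × 0.07 = 3.29
  Essays 76 × 0.22 = 16.72
  Final exam 52 × 0.2 = 10.4
  Term paper 96 × 0.1 = 9.6
  Fieldwork 72 × 0.41 = 29.52
Sum = 69.53
Extra credit: 69.53 + 2 = 71.53
71.53 is ≥ 69 and < 72 → C-

C-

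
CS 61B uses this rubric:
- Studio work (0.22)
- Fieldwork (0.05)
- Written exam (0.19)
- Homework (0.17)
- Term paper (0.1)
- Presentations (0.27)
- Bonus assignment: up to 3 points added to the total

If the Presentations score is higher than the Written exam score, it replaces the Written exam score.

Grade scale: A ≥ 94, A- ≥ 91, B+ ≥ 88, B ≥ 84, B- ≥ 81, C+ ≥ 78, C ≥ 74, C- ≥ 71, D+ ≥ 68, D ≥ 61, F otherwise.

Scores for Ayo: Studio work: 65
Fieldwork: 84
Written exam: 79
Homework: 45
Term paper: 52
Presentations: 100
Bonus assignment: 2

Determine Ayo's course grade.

C+

Presentations (100) > Written exam (79), so Written exam counts as 100.
Weighted total:
  Studio work 65 × 0.22 = 14.3
  Fieldwork 84 × 0.05 = 4.2
  Written exam 100 × 0.19 = 19
  Homework 45 × 0.17 = 7.65
  Term paper 52 × 0.1 = 5.2
  Presentations 100 × 0.27 = 27
Sum = 77.35
Bonus assignment: 77.35 + 2 = 79.35
79.35 is ≥ 78 and < 81 → C+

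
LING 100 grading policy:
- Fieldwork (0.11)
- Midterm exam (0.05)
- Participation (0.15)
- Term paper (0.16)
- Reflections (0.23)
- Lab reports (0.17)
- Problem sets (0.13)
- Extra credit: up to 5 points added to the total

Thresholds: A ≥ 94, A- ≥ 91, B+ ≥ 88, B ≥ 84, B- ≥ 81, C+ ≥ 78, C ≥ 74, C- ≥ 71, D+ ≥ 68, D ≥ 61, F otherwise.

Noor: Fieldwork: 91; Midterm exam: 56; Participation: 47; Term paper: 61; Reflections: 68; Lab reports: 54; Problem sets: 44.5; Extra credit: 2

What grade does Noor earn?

D

Weighted total:
  Fieldwork 91 × 0.11 = 10.01
  Midterm exam 56 × 0.05 = 2.8
  Participation 47 × 0.15 = 7.05
  Term paper 61 × 0.16 = 9.76
  Reflections 68 × 0.23 = 15.64
  Lab reports 54 × 0.17 = 9.18
  Problem sets 44.5 × 0.13 = 5.785
Sum = 60.225
Extra credit: 60.225 + 2 = 62.225
62.225 is ≥ 61 and < 68 → D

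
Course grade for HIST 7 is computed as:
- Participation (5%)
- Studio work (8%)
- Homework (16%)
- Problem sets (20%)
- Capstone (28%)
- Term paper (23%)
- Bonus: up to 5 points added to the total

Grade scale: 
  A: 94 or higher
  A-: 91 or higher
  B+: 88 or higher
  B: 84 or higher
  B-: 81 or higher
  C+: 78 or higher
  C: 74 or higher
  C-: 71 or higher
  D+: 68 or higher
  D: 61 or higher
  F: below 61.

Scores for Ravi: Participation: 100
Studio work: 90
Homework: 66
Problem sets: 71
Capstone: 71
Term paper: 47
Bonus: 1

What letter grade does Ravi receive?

D+

Weighted total:
  Participation 100 × 0.05 = 5
  Studio work 90 × 0.08 = 7.2
  Homework 66 × 0.16 = 10.56
  Problem sets 71 × 0.2 = 14.2
  Capstone 71 × 0.28 = 19.88
  Term paper 47 × 0.23 = 10.81
Sum = 67.65
Bonus: 67.65 + 1 = 68.65
68.65 is ≥ 68 and < 71 → D+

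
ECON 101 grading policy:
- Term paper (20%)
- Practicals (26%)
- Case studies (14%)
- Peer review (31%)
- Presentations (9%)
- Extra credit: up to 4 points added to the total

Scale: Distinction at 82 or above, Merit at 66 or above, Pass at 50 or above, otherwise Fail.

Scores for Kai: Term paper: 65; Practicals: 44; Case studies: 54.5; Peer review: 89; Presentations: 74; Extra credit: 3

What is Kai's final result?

Merit

Weighted total:
  Term paper 65 × 0.2 = 13
  Practicals 44 × 0.26 = 11.44
  Case studies 54.5 × 0.14 = 7.63
  Peer review 89 × 0.31 = 27.59
  Presentations 74 × 0.09 = 6.66
Sum = 66.32
Extra credit: 66.32 + 3 = 69.32
69.32 is ≥ 66 and < 82 → Merit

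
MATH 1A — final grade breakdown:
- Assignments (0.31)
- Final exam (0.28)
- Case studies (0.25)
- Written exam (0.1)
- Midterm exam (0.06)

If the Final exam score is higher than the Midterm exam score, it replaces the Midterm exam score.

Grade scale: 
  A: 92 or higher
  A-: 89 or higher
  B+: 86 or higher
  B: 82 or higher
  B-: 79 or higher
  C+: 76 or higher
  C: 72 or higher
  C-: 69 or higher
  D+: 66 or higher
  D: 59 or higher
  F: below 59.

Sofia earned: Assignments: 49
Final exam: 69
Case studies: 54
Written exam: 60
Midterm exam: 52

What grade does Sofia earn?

F

Final exam (69) > Midterm exam (52), so Midterm exam counts as 69.
Weighted total:
  Assignments 49 × 0.31 = 15.19
  Final exam 69 × 0.28 = 19.32
  Case studies 54 × 0.25 = 13.5
  Written exam 60 × 0.1 = 6
  Midterm exam 69 × 0.06 = 4.14
Sum = 58.15
58.15 < 59 → F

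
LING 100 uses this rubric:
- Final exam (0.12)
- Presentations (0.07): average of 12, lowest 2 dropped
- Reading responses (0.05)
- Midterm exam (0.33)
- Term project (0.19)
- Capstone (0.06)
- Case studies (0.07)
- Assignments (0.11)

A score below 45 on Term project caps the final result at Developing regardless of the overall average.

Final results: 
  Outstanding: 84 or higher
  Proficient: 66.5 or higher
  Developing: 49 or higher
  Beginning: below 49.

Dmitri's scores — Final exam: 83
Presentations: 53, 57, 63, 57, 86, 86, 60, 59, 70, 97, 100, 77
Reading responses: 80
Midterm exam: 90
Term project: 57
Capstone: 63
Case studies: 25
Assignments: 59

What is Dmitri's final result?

Proficient

Presentations: drop 53, 57 → average of remaining 10 = 755/10 = 75.5
Term project score 57 ≥ 45: minimum met.
Weighted total:
  Final exam 83 × 0.12 = 9.96
  Presentations 75.5 × 0.07 = 5.285
  Reading responses 80 × 0.05 = 4
  Midterm exam 90 × 0.33 = 29.7
  Term project 57 × 0.19 = 10.83
  Capstone 63 × 0.06 = 3.78
  Case studies 25 × 0.07 = 1.75
  Assignments 59 × 0.11 = 6.49
Sum = 71.795
71.795 is ≥ 66.5 and < 84 → Proficient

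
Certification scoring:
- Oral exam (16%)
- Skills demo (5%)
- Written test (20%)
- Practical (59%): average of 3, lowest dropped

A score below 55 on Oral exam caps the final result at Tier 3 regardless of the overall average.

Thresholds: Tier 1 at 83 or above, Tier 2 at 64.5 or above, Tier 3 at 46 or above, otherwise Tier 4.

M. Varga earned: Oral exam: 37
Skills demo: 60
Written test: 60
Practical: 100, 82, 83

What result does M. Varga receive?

Tier 3

Practical: drop 82 → average of remaining 2 = 183/2 = 91.5
Oral exam score 37 < 55: minimum not met.
Weighted total:
  Oral exam 37 × 0.16 = 5.92
  Skills demo 60 × 0.05 = 3
  Written test 60 × 0.2 = 12
  Practical 91.5 × 0.59 = 53.985
Sum = 74.905
74.905 would be Tier 2; cap at Tier 3 applies → Tier 3.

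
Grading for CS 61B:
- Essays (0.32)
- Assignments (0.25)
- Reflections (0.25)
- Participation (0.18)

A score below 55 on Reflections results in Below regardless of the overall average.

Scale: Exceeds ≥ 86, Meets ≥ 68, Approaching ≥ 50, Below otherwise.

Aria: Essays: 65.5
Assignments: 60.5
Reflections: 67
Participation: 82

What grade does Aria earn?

Approaching

Reflections score 67 ≥ 55: minimum met.
Weighted total:
  Essays 65.5 × 0.32 = 20.96
  Assignments 60.5 × 0.25 = 15.125
  Reflections 67 × 0.25 = 16.75
  Participation 82 × 0.18 = 14.76
Sum = 67.595
67.595 is ≥ 50 and < 68 → Approaching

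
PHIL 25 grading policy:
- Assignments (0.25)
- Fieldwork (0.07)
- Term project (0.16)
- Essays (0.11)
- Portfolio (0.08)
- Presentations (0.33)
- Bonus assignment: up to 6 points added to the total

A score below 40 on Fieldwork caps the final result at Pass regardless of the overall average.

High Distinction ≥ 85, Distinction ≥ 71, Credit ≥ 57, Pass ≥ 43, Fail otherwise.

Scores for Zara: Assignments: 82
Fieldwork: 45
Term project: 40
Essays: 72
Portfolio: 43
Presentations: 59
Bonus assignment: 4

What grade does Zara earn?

Fieldwork score 45 ≥ 40: minimum met.
Weighted total:
  Assignments 82 × 0.25 = 20.5
  Fieldwork 45 × 0.07 = 3.15
  Term project 40 × 0.16 = 6.4
  Essays 72 × 0.11 = 7.92
  Portfolio 43 × 0.08 = 3.44
  Presentations 59 × 0.33 = 19.47
Sum = 60.88
Bonus assignment: 60.88 + 4 = 64.88
64.88 is ≥ 57 and < 71 → Credit

Credit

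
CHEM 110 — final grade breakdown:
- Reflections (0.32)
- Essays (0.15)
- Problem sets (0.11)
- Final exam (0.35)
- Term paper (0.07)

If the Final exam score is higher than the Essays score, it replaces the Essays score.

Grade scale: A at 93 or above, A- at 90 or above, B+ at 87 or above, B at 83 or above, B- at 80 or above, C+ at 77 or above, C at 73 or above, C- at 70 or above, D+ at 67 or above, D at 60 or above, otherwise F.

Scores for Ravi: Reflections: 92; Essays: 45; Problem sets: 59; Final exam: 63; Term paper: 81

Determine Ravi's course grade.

C

Final exam (63) > Essays (45), so Essays counts as 63.
Weighted total:
  Reflections 92 × 0.32 = 29.44
  Essays 63 × 0.15 = 9.45
  Problem sets 59 × 0.11 = 6.49
  Final exam 63 × 0.35 = 22.05
  Term paper 81 × 0.07 = 5.67
Sum = 73.1
73.1 is ≥ 73 and < 77 → C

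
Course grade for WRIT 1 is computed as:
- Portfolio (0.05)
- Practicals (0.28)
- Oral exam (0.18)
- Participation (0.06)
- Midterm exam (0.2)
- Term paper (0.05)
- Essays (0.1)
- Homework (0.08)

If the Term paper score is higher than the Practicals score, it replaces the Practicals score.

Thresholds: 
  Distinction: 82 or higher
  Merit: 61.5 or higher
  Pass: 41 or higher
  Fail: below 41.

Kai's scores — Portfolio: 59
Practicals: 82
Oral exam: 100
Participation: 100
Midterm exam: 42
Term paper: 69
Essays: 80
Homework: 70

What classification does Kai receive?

Merit

Term paper (69) ≤ Practicals (82), so Practicals stays at 82.
Weighted total:
  Portfolio 59 × 0.05 = 2.95
  Practicals 82 × 0.28 = 22.96
  Oral exam 100 × 0.18 = 18
  Participation 100 × 0.06 = 6
  Midterm exam 42 × 0.2 = 8.4
  Term paper 69 × 0.05 = 3.45
  Essays 80 × 0.1 = 8
  Homework 70 × 0.08 = 5.6
Sum = 75.36
75.36 is ≥ 61.5 and < 82 → Merit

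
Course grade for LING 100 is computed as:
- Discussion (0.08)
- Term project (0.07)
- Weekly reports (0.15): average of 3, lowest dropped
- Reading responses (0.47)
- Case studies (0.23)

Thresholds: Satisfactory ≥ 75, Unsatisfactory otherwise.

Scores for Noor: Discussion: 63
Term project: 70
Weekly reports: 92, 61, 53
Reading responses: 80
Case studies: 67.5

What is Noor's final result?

Weekly reports: drop 53 → average of remaining 2 = 153/2 = 76.5
Weighted total:
  Discussion 63 × 0.08 = 5.04
  Term project 70 × 0.07 = 4.9
  Weekly reports 76.5 × 0.15 = 11.475
  Reading responses 80 × 0.47 = 37.6
  Case studies 67.5 × 0.23 = 15.525
Sum = 74.54
74.54 < 75 → Unsatisfactory

Unsatisfactory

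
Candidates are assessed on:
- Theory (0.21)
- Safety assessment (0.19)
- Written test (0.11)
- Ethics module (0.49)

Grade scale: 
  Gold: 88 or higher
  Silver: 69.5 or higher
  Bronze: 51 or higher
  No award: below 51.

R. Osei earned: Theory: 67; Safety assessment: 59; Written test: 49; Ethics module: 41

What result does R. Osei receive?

No award

Weighted total:
  Theory 67 × 0.21 = 14.07
  Safety assessment 59 × 0.19 = 11.21
  Written test 49 × 0.11 = 5.39
  Ethics module 41 × 0.49 = 20.09
Sum = 50.76
50.76 < 51 → No award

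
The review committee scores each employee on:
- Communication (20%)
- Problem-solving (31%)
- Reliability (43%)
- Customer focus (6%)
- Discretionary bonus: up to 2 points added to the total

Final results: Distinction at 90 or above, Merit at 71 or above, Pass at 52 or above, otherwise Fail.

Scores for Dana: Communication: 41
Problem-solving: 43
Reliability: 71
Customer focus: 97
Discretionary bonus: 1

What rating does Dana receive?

Weighted total:
  Communication 41 × 0.2 = 8.2
  Problem-solving 43 × 0.31 = 13.33
  Reliability 71 × 0.43 = 30.53
  Customer focus 97 × 0.06 = 5.82
Sum = 57.88
Discretionary bonus: 57.88 + 1 = 58.88
58.88 is ≥ 52 and < 71 → Pass

Pass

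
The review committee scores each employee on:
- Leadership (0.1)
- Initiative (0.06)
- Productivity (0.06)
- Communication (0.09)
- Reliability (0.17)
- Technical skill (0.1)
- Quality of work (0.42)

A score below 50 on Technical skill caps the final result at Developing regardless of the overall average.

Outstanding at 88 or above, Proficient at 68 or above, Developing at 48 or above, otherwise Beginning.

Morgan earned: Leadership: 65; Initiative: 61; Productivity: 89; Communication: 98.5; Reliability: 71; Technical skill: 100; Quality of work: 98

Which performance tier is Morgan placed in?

Technical skill score 100 ≥ 50: minimum met.
Weighted total:
  Leadership 65 × 0.1 = 6.5
  Initiative 61 × 0.06 = 3.66
  Productivity 89 × 0.06 = 5.34
  Communication 98.5 × 0.09 = 8.865
  Reliability 71 × 0.17 = 12.07
  Technical skill 100 × 0.1 = 10
  Quality of work 98 × 0.42 = 41.16
Sum = 87.595
87.595 is ≥ 68 and < 88 → Proficient

Proficient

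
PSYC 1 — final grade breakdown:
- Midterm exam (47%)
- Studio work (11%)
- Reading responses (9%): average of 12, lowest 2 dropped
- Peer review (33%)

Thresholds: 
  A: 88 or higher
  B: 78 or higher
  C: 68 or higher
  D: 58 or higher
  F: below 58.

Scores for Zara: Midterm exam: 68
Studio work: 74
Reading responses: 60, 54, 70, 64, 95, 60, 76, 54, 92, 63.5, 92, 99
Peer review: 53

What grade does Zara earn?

D

Reading responses: drop 54, 54 → average of remaining 10 = 771.5/10 = 77.15
Weighted total:
  Midterm exam 68 × 0.47 = 31.96
  Studio work 74 × 0.11 = 8.14
  Reading responses 77.15 × 0.09 = 6.9435
  Peer review 53 × 0.33 = 17.49
Sum = 64.5335
64.5335 is ≥ 58 and < 68 → D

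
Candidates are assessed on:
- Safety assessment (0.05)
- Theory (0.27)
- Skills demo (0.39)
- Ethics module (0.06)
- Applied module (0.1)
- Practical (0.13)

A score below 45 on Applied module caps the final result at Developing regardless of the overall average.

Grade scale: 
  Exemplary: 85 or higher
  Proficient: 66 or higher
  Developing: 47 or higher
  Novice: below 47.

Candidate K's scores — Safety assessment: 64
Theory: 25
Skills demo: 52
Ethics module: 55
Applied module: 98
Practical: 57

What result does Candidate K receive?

Applied module score 98 ≥ 45: minimum met.
Weighted total:
  Safety assessment 64 × 0.05 = 3.2
  Theory 25 × 0.27 = 6.75
  Skills demo 52 × 0.39 = 20.28
  Ethics module 55 × 0.06 = 3.3
  Applied module 98 × 0.1 = 9.8
  Practical 57 × 0.13 = 7.41
Sum = 50.74
50.74 is ≥ 47 and < 66 → Developing

Developing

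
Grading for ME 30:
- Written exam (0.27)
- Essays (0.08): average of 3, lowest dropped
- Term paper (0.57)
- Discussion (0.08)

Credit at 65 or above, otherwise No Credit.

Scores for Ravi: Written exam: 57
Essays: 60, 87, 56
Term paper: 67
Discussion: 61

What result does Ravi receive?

Essays: drop 56 → average of remaining 2 = 147/2 = 73.5
Weighted total:
  Written exam 57 × 0.27 = 15.39
  Essays 73.5 × 0.08 = 5.88
  Term paper 67 × 0.57 = 38.19
  Discussion 61 × 0.08 = 4.88
Sum = 64.34
64.34 < 65 → No Credit

No Credit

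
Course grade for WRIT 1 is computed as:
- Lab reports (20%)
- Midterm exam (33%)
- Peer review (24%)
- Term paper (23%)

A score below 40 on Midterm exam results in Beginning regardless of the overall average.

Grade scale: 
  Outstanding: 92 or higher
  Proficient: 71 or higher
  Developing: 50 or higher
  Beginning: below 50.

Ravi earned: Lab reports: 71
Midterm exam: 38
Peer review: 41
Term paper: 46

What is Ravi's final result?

Midterm exam score 38 < 40: minimum not met.
Weighted total:
  Lab reports 71 × 0.2 = 14.2
  Midterm exam 38 × 0.33 = 12.54
  Peer review 41 × 0.24 = 9.84
  Term paper 46 × 0.23 = 10.58
Sum = 47.16
Because the Midterm exam minimum was not met, the result is Beginning.

Beginning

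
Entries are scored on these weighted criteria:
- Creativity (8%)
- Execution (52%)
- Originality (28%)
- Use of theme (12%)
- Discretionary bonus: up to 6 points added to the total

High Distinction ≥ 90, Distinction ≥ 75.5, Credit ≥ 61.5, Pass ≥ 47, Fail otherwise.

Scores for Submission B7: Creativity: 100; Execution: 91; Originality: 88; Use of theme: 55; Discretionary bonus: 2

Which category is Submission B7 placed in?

Weighted total:
  Creativity 100 × 0.08 = 8
  Execution 91 × 0.52 = 47.32
  Originality 88 × 0.28 = 24.64
  Use of theme 55 × 0.12 = 6.6
Sum = 86.56
Discretionary bonus: 86.56 + 2 = 88.56
88.56 is ≥ 75.5 and < 90 → Distinction

Distinction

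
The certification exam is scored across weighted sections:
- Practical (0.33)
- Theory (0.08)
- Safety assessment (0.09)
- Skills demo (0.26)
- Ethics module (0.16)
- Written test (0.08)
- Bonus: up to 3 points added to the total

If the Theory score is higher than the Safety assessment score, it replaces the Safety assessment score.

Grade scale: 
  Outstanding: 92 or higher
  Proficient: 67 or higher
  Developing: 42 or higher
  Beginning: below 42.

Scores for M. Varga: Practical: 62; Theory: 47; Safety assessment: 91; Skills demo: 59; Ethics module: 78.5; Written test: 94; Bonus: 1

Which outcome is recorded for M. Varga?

Theory (47) ≤ Safety assessment (91), so Safety assessment stays at 91.
Weighted total:
  Practical 62 × 0.33 = 20.46
  Theory 47 × 0.08 = 3.76
  Safety assessment 91 × 0.09 = 8.19
  Skills demo 59 × 0.26 = 15.34
  Ethics module 78.5 × 0.16 = 12.56
  Written test 94 × 0.08 = 7.52
Sum = 67.83
Bonus: 67.83 + 1 = 68.83
68.83 is ≥ 67 and < 92 → Proficient

Proficient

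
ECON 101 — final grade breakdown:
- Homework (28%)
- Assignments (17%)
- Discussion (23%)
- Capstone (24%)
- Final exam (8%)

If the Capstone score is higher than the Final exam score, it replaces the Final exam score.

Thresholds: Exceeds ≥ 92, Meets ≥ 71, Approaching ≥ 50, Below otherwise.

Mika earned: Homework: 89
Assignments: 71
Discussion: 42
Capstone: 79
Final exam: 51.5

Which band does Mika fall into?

Meets

Capstone (79) > Final exam (51.5), so Final exam counts as 79.
Weighted total:
  Homework 89 × 0.28 = 24.92
  Assignments 71 × 0.17 = 12.07
  Discussion 42 × 0.23 = 9.66
  Capstone 79 × 0.24 = 18.96
  Final exam 79 × 0.08 = 6.32
Sum = 71.93
71.93 is ≥ 71 and < 92 → Meets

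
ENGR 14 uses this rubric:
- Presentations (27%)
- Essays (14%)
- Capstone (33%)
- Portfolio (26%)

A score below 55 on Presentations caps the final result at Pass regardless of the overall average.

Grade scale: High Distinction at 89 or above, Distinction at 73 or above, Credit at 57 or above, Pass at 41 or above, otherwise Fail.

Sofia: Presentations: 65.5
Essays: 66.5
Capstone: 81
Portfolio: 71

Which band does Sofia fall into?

Credit

Presentations score 65.5 ≥ 55: minimum met.
Weighted total:
  Presentations 65.5 × 0.27 = 17.685
  Essays 66.5 × 0.14 = 9.31
  Capstone 81 × 0.33 = 26.73
  Portfolio 71 × 0.26 = 18.46
Sum = 72.185
72.185 is ≥ 57 and < 73 → Credit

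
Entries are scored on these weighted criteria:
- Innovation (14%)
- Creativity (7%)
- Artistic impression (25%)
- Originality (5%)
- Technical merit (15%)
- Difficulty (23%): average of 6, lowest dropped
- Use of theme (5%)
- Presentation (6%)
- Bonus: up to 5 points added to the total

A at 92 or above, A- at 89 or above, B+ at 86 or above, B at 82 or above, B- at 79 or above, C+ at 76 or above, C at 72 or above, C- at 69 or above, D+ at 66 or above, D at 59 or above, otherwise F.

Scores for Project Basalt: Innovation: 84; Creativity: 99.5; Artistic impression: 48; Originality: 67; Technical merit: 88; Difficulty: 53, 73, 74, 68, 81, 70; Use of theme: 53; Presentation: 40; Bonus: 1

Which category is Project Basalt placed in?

C-

Difficulty: drop 53 → average of remaining 5 = 366/5 = 73.2
Weighted total:
  Innovation 84 × 0.14 = 11.76
  Creativity 99.5 × 0.07 = 6.965
  Artistic impression 48 × 0.25 = 12
  Originality 67 × 0.05 = 3.35
  Technical merit 88 × 0.15 = 13.2
  Difficulty 73.2 × 0.23 = 16.836
  Use of theme 53 × 0.05 = 2.65
  Presentation 40 × 0.06 = 2.4
Sum = 69.161
Bonus: 69.161 + 1 = 70.161
70.161 is ≥ 69 and < 72 → C-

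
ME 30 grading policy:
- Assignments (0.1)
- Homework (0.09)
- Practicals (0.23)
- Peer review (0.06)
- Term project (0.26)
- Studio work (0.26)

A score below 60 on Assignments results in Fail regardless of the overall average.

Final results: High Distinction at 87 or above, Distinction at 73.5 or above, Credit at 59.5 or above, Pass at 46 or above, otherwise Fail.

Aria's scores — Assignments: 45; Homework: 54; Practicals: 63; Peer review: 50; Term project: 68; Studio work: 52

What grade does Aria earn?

Assignments score 45 < 60: minimum not met.
Weighted total:
  Assignments 45 × 0.1 = 4.5
  Homework 54 × 0.09 = 4.86
  Practicals 63 × 0.23 = 14.49
  Peer review 50 × 0.06 = 3
  Term project 68 × 0.26 = 17.68
  Studio work 52 × 0.26 = 13.52
Sum = 58.05
Because the Assignments minimum was not met, the result is Fail.

Fail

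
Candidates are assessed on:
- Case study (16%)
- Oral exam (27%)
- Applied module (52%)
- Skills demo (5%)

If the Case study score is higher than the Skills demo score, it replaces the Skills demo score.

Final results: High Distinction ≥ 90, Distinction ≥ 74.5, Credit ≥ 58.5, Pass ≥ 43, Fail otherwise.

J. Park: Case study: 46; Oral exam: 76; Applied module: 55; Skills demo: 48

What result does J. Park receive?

Case study (46) ≤ Skills demo (48), so Skills demo stays at 48.
Weighted total:
  Case study 46 × 0.16 = 7.36
  Oral exam 76 × 0.27 = 20.52
  Applied module 55 × 0.52 = 28.6
  Skills demo 48 × 0.05 = 2.4
Sum = 58.88
58.88 is ≥ 58.5 and < 74.5 → Credit

Credit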